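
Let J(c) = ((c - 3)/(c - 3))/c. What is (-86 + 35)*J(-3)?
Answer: 17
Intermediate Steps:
J(c) = 1/c (J(c) = ((-3 + c)/(-3 + c))/c = 1/c)
(-86 + 35)*J(-3) = (-86 + 35)/(-3) = -51*(-⅓) = 17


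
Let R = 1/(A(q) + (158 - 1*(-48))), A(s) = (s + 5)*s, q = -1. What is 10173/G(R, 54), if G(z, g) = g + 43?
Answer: 10173/97 ≈ 104.88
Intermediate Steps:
A(s) = s*(5 + s) (A(s) = (5 + s)*s = s*(5 + s))
R = 1/202 (R = 1/(-(5 - 1) + (158 - 1*(-48))) = 1/(-1*4 + (158 + 48)) = 1/(-4 + 206) = 1/202 ≈ 0.0049505)
G(z, g) = 43 + g
10173/G(R, 54) = 10173/(43 + 54) = 10173/97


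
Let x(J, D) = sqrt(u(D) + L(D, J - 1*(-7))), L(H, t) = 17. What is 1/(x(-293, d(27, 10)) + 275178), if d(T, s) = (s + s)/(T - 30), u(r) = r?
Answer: 825534/227168795021 - sqrt(93)/227168795021 ≈ 3.6340e-6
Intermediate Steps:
d(T, s) = 2*s/(-30 + T) (d(T, s) = (2*s)/(-30 + T) = 2*s/(-30 + T))
x(J, D) = sqrt(17 + D) (x(J, D) = sqrt(D + 17) = sqrt(17 + D))
1/(x(-293, d(27, 10)) + 275178) = 1/(sqrt(17 + 2*10/(-30 + 27)) + 275178) = 1/(sqrt(17 + 2*10/(-3)) + 275178) = 1/(sqrt(17 + 2*10*(-1/3)) + 275178) = 1/(sqrt(17 - 20/3) + 275178) = 1/(sqrt(31/3) + 275178) = 1/(sqrt(93)/3 + 275178) = 1/(275178 + sqrt(93)/3)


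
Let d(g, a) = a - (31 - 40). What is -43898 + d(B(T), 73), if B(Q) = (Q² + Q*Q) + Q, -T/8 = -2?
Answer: -43816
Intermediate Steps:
T = 16 (T = -8*(-2) = 16)
B(Q) = Q + 2*Q² (B(Q) = (Q² + Q²) + Q = 2*Q² + Q = Q + 2*Q²)
d(g, a) = 9 + a (d(g, a) = a - 1*(-9) = a + 9 = 9 + a)
-43898 + d(B(T), 73) = -43898 + (9 + 73) = -43898 + 82 = -43816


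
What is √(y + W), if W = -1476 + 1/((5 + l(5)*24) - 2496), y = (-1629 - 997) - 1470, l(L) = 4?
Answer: I*√31961133695/2395 ≈ 74.646*I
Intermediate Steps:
y = -4096 (y = -2626 - 1470 = -4096)
W = -3535021/2395 (W = -1476 + 1/((5 + 4*24) - 2496) = -1476 + 1/((5 + 96) - 2496) = -1476 + 1/(101 - 2496) = -1476 + 1/(-2395) = -1476 - 1/2395 = -3535021/2395 ≈ -1476.0)
√(y + W) = √(-4096 - 3535021/2395) = √(-13344941/2395) = I*√31961133695/2395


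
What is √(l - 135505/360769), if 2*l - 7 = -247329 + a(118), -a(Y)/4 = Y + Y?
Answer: I*√16156489052858358/360769 ≈ 352.33*I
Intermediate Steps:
a(Y) = -8*Y (a(Y) = -4*(Y + Y) = -8*Y)
l = -124133 (l = 7/2 + (-247329 - 8*118)/2 = 7/2 + (-247329 - 944)/2 = 7/2 + (½)*(-248273) = 7/2 - 248273/2 = -124133)
√(l - 135505/360769) = √(-124133 - 135505/360769) = √(-44783473782/360769) = I*√16156489052858358/360769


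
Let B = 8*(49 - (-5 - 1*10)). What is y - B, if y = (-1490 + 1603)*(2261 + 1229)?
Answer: 393858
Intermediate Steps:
y = 394370 (y = 113*3490 = 394370)
B = 512 (B = 8*(49 - (-5 - 10)) = 8*(49 - 1*(-15)) = 8*(49 + 15) = 8*64 = 512)
y - B = 394370 - 1*512 = 394370 - 512 = 393858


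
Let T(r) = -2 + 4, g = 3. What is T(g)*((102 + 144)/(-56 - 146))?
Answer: -246/101 ≈ -2.4356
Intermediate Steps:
T(r) = 2
T(g)*((102 + 144)/(-56 - 146)) = 2*((102 + 144)/(-56 - 146)) = 2*(246/(-202)) = 2*(246*(-1/202)) = 2*(-123/101) = -246/101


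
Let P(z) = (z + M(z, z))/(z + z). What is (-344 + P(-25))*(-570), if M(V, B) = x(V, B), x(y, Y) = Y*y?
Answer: 202920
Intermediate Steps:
M(V, B) = B*V
P(z) = (z + z²)/(2*z) (P(z) = (z + z*z)/(z + z) = (z + z²)/((2*z)) = (z + z²)*(1/(2*z)) = (z + z²)/(2*z))
(-344 + P(-25))*(-570) = (-344 + (½ + (½)*(-25)))*(-570) = (-344 + (½ - 25/2))*(-570) = (-344 - 12)*(-570) = -356*(-570) = 202920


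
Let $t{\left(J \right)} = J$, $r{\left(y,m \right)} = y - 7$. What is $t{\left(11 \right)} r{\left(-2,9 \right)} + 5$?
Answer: $-94$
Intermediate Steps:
$r{\left(y,m \right)} = -7 + y$ ($r{\left(y,m \right)} = y - 7 = -7 + y$)
$t{\left(11 \right)} r{\left(-2,9 \right)} + 5 = 11 \left(-7 - 2\right) + 5 = 11 \left(-9\right) + 5 = -99 + 5 = -94$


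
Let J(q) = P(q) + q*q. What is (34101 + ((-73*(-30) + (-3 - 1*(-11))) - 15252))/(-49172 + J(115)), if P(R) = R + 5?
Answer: -21047/35827 ≈ -0.58746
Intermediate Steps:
P(R) = 5 + R
J(q) = 5 + q + q**2 (J(q) = (5 + q) + q*q = (5 + q) + q**2 = 5 + q + q**2)
(34101 + ((-73*(-30) + (-3 - 1*(-11))) - 15252))/(-49172 + J(115)) = (34101 + ((-73*(-30) + (-3 - 1*(-11))) - 15252))/(-49172 + (5 + 115 + 115**2)) = (34101 + ((2190 + (-3 + 11)) - 15252))/(-49172 + (5 + 115 + 13225)) = (34101 + ((2190 + 8) - 15252))/(-49172 + 13345) = (34101 + (2198 - 15252))/(-35827) = (34101 - 13054)*(-1/35827) = 21047*(-1/35827) = -21047/35827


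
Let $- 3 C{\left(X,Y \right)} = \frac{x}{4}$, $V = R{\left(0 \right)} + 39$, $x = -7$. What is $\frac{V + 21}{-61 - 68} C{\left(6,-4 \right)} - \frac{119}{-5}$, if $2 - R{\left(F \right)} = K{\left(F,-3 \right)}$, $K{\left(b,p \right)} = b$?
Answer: $\frac{91021}{3870} \approx 23.52$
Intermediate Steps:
$R{\left(F \right)} = 2 - F$
$V = 41$ ($V = \left(2 - 0\right) + 39 = \left(2 + 0\right) + 39 = 2 + 39 = 41$)
$C{\left(X,Y \right)} = \frac{7}{12}$ ($C{\left(X,Y \right)} = - \frac{\left(-7\right) \frac{1}{4}}{3} = \left(- \frac{1}{3}\right) \left(- \frac{7}{4}\right) = \frac{7}{12}$)
$\frac{V + 21}{-61 - 68} C{\left(6,-4 \right)} - \frac{119}{-5} = \frac{41 + 21}{-61 - 68} \cdot \frac{7}{12} - \frac{119}{-5} = \frac{62}{-129} \cdot \frac{7}{12} - - \frac{119}{5} = 62 \left(- \frac{1}{129}\right) \frac{7}{12} + \frac{119}{5} = \left(- \frac{62}{129}\right) \frac{7}{12} + \frac{119}{5} = - \frac{217}{774} + \frac{119}{5} = \frac{91021}{3870}$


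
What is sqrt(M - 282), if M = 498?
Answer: 6*sqrt(6) ≈ 14.697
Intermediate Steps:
sqrt(M - 282) = sqrt(498 - 282) = sqrt(216) = 6*sqrt(6)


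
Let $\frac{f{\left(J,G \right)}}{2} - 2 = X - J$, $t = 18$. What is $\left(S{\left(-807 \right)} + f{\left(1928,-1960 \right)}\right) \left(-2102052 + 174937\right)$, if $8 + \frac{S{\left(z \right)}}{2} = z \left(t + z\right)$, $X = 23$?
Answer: $-2446711454760$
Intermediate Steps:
$f{\left(J,G \right)} = 50 - 2 J$ ($f{\left(J,G \right)} = 4 + 2 \left(23 - J\right) = 4 - \left(-46 + 2 J\right) = 50 - 2 J$)
$S{\left(z \right)} = -16 + 2 z \left(18 + z\right)$
$\left(S{\left(-807 \right)} + f{\left(1928,-1960 \right)}\right) \left(-2102052 + 174937\right) = \left(\left(-16 + 2 \left(-807\right)^{2} + 36 \left(-807\right)\right) + \left(50 - 3856\right)\right) \left(-2102052 + 174937\right) = \left(\left(-16 + 2 \cdot 651249 - 29052\right) + \left(50 - 3856\right)\right) \left(-1927115\right) = \left(\left(-16 + 1302498 - 29052\right) - 3806\right) \left(-1927115\right) = \left(1273430 - 3806\right) \left(-1927115\right) = 1269624 \left(-1927115\right) = -2446711454760$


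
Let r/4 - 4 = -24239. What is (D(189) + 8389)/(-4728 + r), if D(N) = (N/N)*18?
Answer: -1201/14524 ≈ -0.082691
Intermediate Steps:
r = -96940 (r = 16 + 4*(-24239) = 16 - 96956 = -96940)
D(N) = 18 (D(N) = 1*18 = 18)
(D(189) + 8389)/(-4728 + r) = (18 + 8389)/(-4728 - 96940) = 8407/(-101668) = 8407*(-1/101668) = -1201/14524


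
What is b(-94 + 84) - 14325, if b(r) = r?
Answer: -14335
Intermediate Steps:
b(-94 + 84) - 14325 = (-94 + 84) - 14325 = -10 - 14325 = -14335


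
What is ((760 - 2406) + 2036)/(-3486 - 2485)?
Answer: -390/5971 ≈ -0.065316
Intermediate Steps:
((760 - 2406) + 2036)/(-3486 - 2485) = (-1646 + 2036)/(-5971) = 390*(-1/5971) = -390/5971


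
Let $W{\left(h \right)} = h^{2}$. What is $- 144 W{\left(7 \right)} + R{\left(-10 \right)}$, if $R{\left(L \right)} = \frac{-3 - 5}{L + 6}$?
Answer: $-7054$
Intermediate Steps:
$R{\left(L \right)} = - \frac{8}{6 + L}$
$- 144 W{\left(7 \right)} + R{\left(-10 \right)} = - 144 \cdot 7^{2} - \frac{8}{6 - 10} = \left(-144\right) 49 - \frac{8}{-4} = -7056 - -2 = -7056 + 2 = -7054$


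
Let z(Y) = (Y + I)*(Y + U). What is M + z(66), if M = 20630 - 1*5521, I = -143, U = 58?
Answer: 5561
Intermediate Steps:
M = 15109 (M = 20630 - 5521 = 15109)
z(Y) = (-143 + Y)*(58 + Y) (z(Y) = (Y - 143)*(Y + 58) = (-143 + Y)*(58 + Y))
M + z(66) = 15109 + (-8294 + 66² - 85*66) = 15109 + (-8294 + 4356 - 5610) = 15109 - 9548 = 5561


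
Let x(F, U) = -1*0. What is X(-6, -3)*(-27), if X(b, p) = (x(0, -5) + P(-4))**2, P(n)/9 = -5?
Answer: -54675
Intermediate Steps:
x(F, U) = 0
P(n) = -45 (P(n) = 9*(-5) = -45)
X(b, p) = 2025 (X(b, p) = (0 - 45)**2 = (-45)**2 = 2025)
X(-6, -3)*(-27) = 2025*(-27) = -54675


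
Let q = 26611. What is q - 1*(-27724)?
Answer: 54335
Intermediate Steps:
q - 1*(-27724) = 26611 - 1*(-27724) = 26611 + 27724 = 54335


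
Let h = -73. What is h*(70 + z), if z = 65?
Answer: -9855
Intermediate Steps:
h*(70 + z) = -73*(70 + 65) = -73*135 = -9855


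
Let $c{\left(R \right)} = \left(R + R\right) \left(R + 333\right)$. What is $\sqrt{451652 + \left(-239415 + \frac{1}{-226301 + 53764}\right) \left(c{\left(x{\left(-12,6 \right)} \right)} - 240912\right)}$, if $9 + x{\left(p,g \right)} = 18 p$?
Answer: $\frac{2 \sqrt{515852155550696878913}}{172537} \approx 2.6328 \cdot 10^{5}$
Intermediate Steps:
$x{\left(p,g \right)} = -9 + 18 p$
$c{\left(R \right)} = 2 R \left(333 + R\right)$
$\sqrt{451652 + \left(-239415 + \frac{1}{-226301 + 53764}\right) \left(c{\left(x{\left(-12,6 \right)} \right)} - 240912\right)} = \sqrt{451652 + \left(-239415 + \frac{1}{-226301 + 53764}\right) \left(2 \left(-9 + 18 \left(-12\right)\right) \left(333 + \left(-9 + 18 \left(-12\right)\right)\right) - 240912\right)} = \sqrt{451652 + \left(-239415 + \frac{1}{-172537}\right) \left(2 \left(-9 - 216\right) \left(333 - 225\right) - 240912\right)} = \sqrt{451652 + \left(-239415 - \frac{1}{172537}\right) \left(2 \left(-225\right) \left(333 - 225\right) - 240912\right)} = \sqrt{451652 - \frac{41307945856 \left(2 \left(-225\right) 108 - 240912\right)}{172537}} = \sqrt{451652 - \frac{41307945856 \left(-48600 - 240912\right)}{172537}} = \sqrt{451652 - - \frac{11959146020662272}{172537}} = \sqrt{451652 + \frac{11959146020662272}{172537}} = \sqrt{\frac{11959223947343396}{172537}} = \frac{2 \sqrt{515852155550696878913}}{172537}$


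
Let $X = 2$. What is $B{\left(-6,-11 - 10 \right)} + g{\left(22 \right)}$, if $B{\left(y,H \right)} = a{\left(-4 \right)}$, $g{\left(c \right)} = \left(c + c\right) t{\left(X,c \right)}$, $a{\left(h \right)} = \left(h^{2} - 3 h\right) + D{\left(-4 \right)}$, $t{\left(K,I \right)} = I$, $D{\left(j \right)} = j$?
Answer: $992$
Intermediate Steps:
$a{\left(h \right)} = -4 + h^{2} - 3 h$ ($a{\left(h \right)} = \left(h^{2} - 3 h\right) - 4 = -4 + h^{2} - 3 h$)
$g{\left(c \right)} = 2 c^{2}$ ($g{\left(c \right)} = \left(c + c\right) c = 2 c c = 2 c^{2}$)
$B{\left(y,H \right)} = 24$ ($B{\left(y,H \right)} = -4 + \left(-4\right)^{2} - -12 = -4 + 16 + 12 = 24$)
$B{\left(-6,-11 - 10 \right)} + g{\left(22 \right)} = 24 + 2 \cdot 22^{2} = 24 + 2 \cdot 484 = 24 + 968 = 992$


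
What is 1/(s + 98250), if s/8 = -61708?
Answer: -1/395414 ≈ -2.5290e-6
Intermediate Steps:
s = -493664 (s = 8*(-61708) = -493664)
1/(s + 98250) = 1/(-493664 + 98250) = 1/(-395414) = -1/395414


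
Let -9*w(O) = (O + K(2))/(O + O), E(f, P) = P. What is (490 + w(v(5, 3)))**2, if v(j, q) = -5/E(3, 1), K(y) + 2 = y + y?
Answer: 216060601/900 ≈ 2.4007e+5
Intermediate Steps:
K(y) = -2 + 2*y (K(y) = -2 + (y + y) = -2 + 2*y)
v(j, q) = -5 (v(j, q) = -5/1 = -5*1 = -5)
w(O) = -(2 + O)/(18*O) (w(O) = -(O + (-2 + 2*2))/(9*(O + O)) = -(O + (-2 + 4))/(9*(2*O)) = -(O + 2)*1/(2*O)/9 = -(2 + O)*1/(2*O)/9 = -(2 + O)/(18*O))
(490 + w(v(5, 3)))**2 = (490 + (1/18)*(-2 - 1*(-5))/(-5))**2 = (490 + (1/18)*(-1/5)*(-2 + 5))**2 = (490 + (1/18)*(-1/5)*3)**2 = (490 - 1/30)**2 = (14699/30)**2 = 216060601/900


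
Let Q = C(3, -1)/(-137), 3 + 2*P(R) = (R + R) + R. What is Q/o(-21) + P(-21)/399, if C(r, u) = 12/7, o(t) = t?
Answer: -10473/127547 ≈ -0.082111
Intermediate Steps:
C(r, u) = 12/7 (C(r, u) = 12*(⅐) = 12/7)
P(R) = -3/2 + 3*R/2 (P(R) = -3/2 + ((R + R) + R)/2 = -3/2 + (2*R + R)/2 = -3/2 + (3*R)/2 = -3/2 + 3*R/2)
Q = -12/959 (Q = (12/7)/(-137) = (12/7)*(-1/137) = -12/959 ≈ -0.012513)
Q/o(-21) + P(-21)/399 = -12/959/(-21) + (-3/2 + (3/2)*(-21))/399 = -12/959*(-1/21) + (-3/2 - 63/2)*(1/399) = 4/6713 - 33*1/399 = 4/6713 - 11/133 = -10473/127547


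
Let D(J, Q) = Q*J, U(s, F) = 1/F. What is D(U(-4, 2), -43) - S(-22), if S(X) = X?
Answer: ½ ≈ 0.50000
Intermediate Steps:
D(J, Q) = J*Q
D(U(-4, 2), -43) - S(-22) = -43/2 - 1*(-22) = (½)*(-43) + 22 = -43/2 + 22 = ½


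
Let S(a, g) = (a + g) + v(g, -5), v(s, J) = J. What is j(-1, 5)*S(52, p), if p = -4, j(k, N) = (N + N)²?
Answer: 4300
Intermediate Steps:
j(k, N) = 4*N² (j(k, N) = (2*N)² = 4*N²)
S(a, g) = -5 + a + g (S(a, g) = (a + g) - 5 = -5 + a + g)
j(-1, 5)*S(52, p) = (4*5²)*(-5 + 52 - 4) = (4*25)*43 = 100*43 = 4300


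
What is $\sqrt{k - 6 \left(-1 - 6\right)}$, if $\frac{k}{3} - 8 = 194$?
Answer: $18 \sqrt{2} \approx 25.456$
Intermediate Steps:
$k = 606$ ($k = 24 + 3 \cdot 194 = 24 + 582 = 606$)
$\sqrt{k - 6 \left(-1 - 6\right)} = \sqrt{606 - 6 \left(-1 - 6\right)} = \sqrt{606 - -42} = \sqrt{606 + 42} = \sqrt{648} = 18 \sqrt{2}$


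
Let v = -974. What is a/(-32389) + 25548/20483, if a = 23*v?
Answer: 1286334338/663423887 ≈ 1.9389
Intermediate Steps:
a = -22402 (a = 23*(-974) = -22402)
a/(-32389) + 25548/20483 = -22402/(-32389) + 25548/20483 = -22402*(-1/32389) + 25548*(1/20483) = 22402/32389 + 25548/20483 = 1286334338/663423887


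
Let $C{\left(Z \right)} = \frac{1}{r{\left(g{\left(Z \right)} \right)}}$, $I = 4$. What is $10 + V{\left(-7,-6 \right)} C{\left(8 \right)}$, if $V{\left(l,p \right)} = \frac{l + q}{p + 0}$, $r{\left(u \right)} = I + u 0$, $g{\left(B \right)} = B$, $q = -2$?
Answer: $\frac{83}{8} \approx 10.375$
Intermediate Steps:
$r{\left(u \right)} = 4$ ($r{\left(u \right)} = 4 + u 0 = 4 + 0 = 4$)
$C{\left(Z \right)} = \frac{1}{4}$
$V{\left(l,p \right)} = \frac{-2 + l}{p}$ ($V{\left(l,p \right)} = \frac{l - 2}{p + 0} = \frac{-2 + l}{p}$)
$10 + V{\left(-7,-6 \right)} C{\left(8 \right)} = 10 + \frac{-2 - 7}{-6} \cdot \frac{1}{4} = 10 + \left(- \frac{1}{6}\right) \left(-9\right) \frac{1}{4} = 10 + \frac{3}{2} \cdot \frac{1}{4} = 10 + \frac{3}{8} = \frac{83}{8}$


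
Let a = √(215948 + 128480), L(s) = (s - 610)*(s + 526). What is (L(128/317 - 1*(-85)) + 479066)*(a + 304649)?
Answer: 4846968703208131/100489 + 31820020438*√86107/100489 ≈ 4.8327e+10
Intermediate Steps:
L(s) = (-610 + s)*(526 + s)
a = 2*√86107 (a = √344428 = 2*√86107 ≈ 586.88)
(L(128/317 - 1*(-85)) + 479066)*(a + 304649) = ((-320860 + (128/317 - 1*(-85))² - 84*(128/317 - 1*(-85))) + 479066)*(2*√86107 + 304649) = ((-320860 + (128*(1/317) + 85)² - 84*(128*(1/317) + 85)) + 479066)*(304649 + 2*√86107) = ((-320860 + (128/317 + 85)² - 84*(128/317 + 85)) + 479066)*(304649 + 2*√86107) = ((-320860 + (27073/317)² - 84*27073/317) + 479066)*(304649 + 2*√86107) = ((-320860 + 732947329/100489 - 2274132/317) + 479066)*(304649 + 2*√86107) = (-32230853055/100489 + 479066)*(304649 + 2*√86107) = 15910010219*(304649 + 2*√86107)/100489 = 4846968703208131/100489 + 31820020438*√86107/100489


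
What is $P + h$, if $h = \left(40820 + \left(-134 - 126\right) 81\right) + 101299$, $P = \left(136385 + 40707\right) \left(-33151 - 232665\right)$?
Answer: $-47073766013$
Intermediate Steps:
$P = -47073887072$ ($P = 177092 \left(-265816\right) = -47073887072$)
$h = 121059$ ($h = \left(40820 - 21060\right) + 101299 = 19760 + 101299 = 121059$)
$P + h = -47073887072 + 121059 = -47073766013$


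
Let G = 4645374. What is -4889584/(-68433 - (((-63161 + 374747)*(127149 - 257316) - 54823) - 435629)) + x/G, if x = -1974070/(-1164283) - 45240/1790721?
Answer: -4307170652357659129649/35834448139615560366436941 ≈ -0.00012020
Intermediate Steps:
x = 40026855650/23964436989 (x = -1974070*(-1/1164283) - 45240*1/1790721 = 1974070/1164283 - 520/20583 = 40026855650/23964436989 ≈ 1.6703)
-4889584/(-68433 - (((-63161 + 374747)*(127149 - 257316) - 54823) - 435629)) + x/G = -4889584/(-68433 - (((-63161 + 374747)*(127149 - 257316) - 54823) - 435629)) + (40026855650/23964436989)/4645374 = -4889584/(-68433 - ((311586*(-130167) - 54823) - 435629)) + (40026855650/23964436989)*(1/4645374) = -4889584/(-68433 - ((-40558214862 - 54823) - 435629)) + 20013427825/55661886256669443 = -4889584/(-68433 - (-40558269685 - 435629)) + 20013427825/55661886256669443 = -4889584/(-68433 - 1*(-40558705314)) + 20013427825/55661886256669443 = -4889584/(-68433 + 40558705314) + 20013427825/55661886256669443 = -4889584/40558636881 + 20013427825/55661886256669443 = -4889584*1/40558636881 + 20013427825/55661886256669443 = -698512/5794090983 + 20013427825/55661886256669443 = -4307170652357659129649/35834448139615560366436941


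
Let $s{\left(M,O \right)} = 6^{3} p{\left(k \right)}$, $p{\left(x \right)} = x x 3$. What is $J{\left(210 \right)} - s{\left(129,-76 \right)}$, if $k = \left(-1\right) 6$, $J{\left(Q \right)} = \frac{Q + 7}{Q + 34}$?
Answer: $- \frac{5691815}{244} \approx -23327.0$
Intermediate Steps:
$J{\left(Q \right)} = \frac{7 + Q}{34 + Q}$
$k = -6$
$p{\left(x \right)} = 3 x^{2}$ ($p{\left(x \right)} = x 3 x = 3 x^{2}$)
$s{\left(M,O \right)} = 23328$ ($s{\left(M,O \right)} = 6^{3} \cdot 3 \left(-6\right)^{2} = 216 \cdot 3 \cdot 36 = 216 \cdot 108 = 23328$)
$J{\left(210 \right)} - s{\left(129,-76 \right)} = \frac{7 + 210}{34 + 210} - 23328 = \frac{1}{244} \cdot 217 - 23328 = \frac{217}{244} - 23328 = - \frac{5691815}{244}$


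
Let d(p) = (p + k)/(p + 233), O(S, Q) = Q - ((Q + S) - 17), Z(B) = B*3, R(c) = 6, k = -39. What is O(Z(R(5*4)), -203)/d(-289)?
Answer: -7/41 ≈ -0.17073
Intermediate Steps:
Z(B) = 3*B
O(S, Q) = 17 - S (O(S, Q) = Q - (-17 + Q + S) = Q + (17 - Q - S) = 17 - S)
d(p) = (-39 + p)/(233 + p) (d(p) = (p - 39)/(p + 233) = (-39 + p)/(233 + p))
O(Z(R(5*4)), -203)/d(-289) = (17 - 3*6)/(((-39 - 289)/(233 - 289))) = (17 - 1*18)/((-328/(-56))) = (17 - 18)/((-1/56*(-328))) = -1/41/7 = -1*7/41 = -7/41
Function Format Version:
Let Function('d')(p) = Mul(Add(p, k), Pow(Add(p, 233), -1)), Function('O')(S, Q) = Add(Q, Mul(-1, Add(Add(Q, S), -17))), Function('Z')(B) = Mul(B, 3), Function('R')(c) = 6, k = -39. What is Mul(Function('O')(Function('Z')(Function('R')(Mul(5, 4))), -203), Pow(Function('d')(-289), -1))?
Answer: Rational(-7, 41) ≈ -0.17073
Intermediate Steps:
Function('Z')(B) = Mul(3, B)
Function('O')(S, Q) = Add(17, Mul(-1, S)) (Function('O')(S, Q) = Add(Q, Mul(-1, Add(-17, Q, S))) = Add(Q, Add(17, Mul(-1, Q), Mul(-1, S))) = Add(17, Mul(-1, S)))
Function('d')(p) = Mul(Pow(Add(233, p), -1), Add(-39, p)) (Function('d')(p) = Mul(Add(p, -39), Pow(Add(p, 233), -1)) = Mul(Add(-39, p), Pow(Add(233, p), -1)) = Mul(Pow(Add(233, p), -1), Add(-39, p)))
Mul(Function('O')(Function('Z')(Function('R')(Mul(5, 4))), -203), Pow(Function('d')(-289), -1)) = Mul(Add(17, Mul(-1, Mul(3, 6))), Pow(Mul(Pow(Add(233, -289), -1), Add(-39, -289)), -1)) = Mul(Add(17, Mul(-1, 18)), Pow(Mul(Pow(-56, -1), -328), -1)) = Mul(Add(17, -18), Pow(Mul(Rational(-1, 56), -328), -1)) = Mul(-1, Pow(Rational(41, 7), -1)) = Mul(-1, Rational(7, 41)) = Rational(-7, 41)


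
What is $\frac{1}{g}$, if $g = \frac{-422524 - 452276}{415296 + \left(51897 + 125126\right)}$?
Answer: $- \frac{592319}{874800} \approx -0.67709$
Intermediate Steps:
$g = - \frac{874800}{592319}$ ($g = - \frac{874800}{415296 + 177023} = - \frac{874800}{592319} \approx -1.4769$)
$\frac{1}{g} = \frac{1}{- \frac{874800}{592319}} = - \frac{592319}{874800}$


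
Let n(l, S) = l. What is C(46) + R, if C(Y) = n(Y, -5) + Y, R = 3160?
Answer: 3252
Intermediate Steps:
C(Y) = 2*Y (C(Y) = Y + Y = 2*Y)
C(46) + R = 2*46 + 3160 = 92 + 3160 = 3252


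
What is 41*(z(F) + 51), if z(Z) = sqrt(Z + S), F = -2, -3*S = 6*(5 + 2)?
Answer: 2091 + 164*I ≈ 2091.0 + 164.0*I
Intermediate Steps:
S = -14 (S = -2*(5 + 2) = -2*7 = -1/3*42 = -14)
z(Z) = sqrt(-14 + Z) (z(Z) = sqrt(Z - 14) = sqrt(-14 + Z))
41*(z(F) + 51) = 41*(sqrt(-14 - 2) + 51) = 41*(sqrt(-16) + 51) = 41*(4*I + 51) = 41*(51 + 4*I) = 2091 + 164*I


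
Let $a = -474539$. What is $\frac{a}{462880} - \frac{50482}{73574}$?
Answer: $- \frac{29140420273}{17027966560} \approx -1.7113$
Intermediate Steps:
$\frac{a}{462880} - \frac{50482}{73574} = - \frac{474539}{462880} - \frac{50482}{73574} = \left(-474539\right) \frac{1}{462880} - \frac{25241}{36787} = - \frac{474539}{462880} - \frac{25241}{36787} = - \frac{29140420273}{17027966560}$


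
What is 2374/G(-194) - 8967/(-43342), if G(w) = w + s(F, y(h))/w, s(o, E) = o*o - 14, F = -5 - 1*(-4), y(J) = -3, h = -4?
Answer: -19624052711/1630656066 ≈ -12.034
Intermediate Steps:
F = -1 (F = -5 + 4 = -1)
s(o, E) = -14 + o² (s(o, E) = o² - 14 = -14 + o²)
G(w) = w - 13/w (G(w) = w + (-14 + (-1)²)/w = w + (-14 + 1)/w = w - 13/w)
2374/G(-194) - 8967/(-43342) = 2374/(-194 - 13/(-194)) - 8967/(-43342) = 2374/(-194 - 13*(-1/194)) - 8967*(-1/43342) = 2374/(-194 + 13/194) + 8967/43342 = 2374/(-37623/194) + 8967/43342 = 2374*(-194/37623) + 8967/43342 = -460556/37623 + 8967/43342 = -19624052711/1630656066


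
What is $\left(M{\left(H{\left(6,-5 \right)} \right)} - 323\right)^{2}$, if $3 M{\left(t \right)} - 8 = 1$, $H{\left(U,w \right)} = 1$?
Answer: $102400$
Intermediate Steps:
$M{\left(t \right)} = 3$ ($M{\left(t \right)} = \frac{8}{3} + \frac{1}{3} \cdot 1 = \frac{8}{3} + \frac{1}{3} = 3$)
$\left(M{\left(H{\left(6,-5 \right)} \right)} - 323\right)^{2} = \left(3 - 323\right)^{2} = \left(-320\right)^{2} = 102400$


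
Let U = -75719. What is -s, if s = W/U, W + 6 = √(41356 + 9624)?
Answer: -6/75719 + 2*√12745/75719 ≈ 0.0029027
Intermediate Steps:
W = -6 + 2*√12745 (W = -6 + √(41356 + 9624) = -6 + √50980 = -6 + 2*√12745 ≈ 219.79)
s = 6/75719 - 2*√12745/75719 (s = (-6 + 2*√12745)/(-75719) = (-6 + 2*√12745)*(-1/75719) = 6/75719 - 2*√12745/75719 ≈ -0.0029027)
-s = -(6/75719 - 2*√12745/75719) = -6/75719 + 2*√12745/75719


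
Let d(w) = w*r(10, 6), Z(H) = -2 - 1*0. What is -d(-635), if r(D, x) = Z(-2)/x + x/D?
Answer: 508/3 ≈ 169.33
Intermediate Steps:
Z(H) = -2 (Z(H) = -2 + 0 = -2)
r(D, x) = -2/x + x/D
d(w) = 4*w/15 (d(w) = w*(-2/6 + 6/10) = w*(-2*⅙ + 6*(⅒)) = w*(-⅓ + ⅗) = w*(4/15) = 4*w/15)
-d(-635) = -4*(-635)/15 = -1*(-508/3) = 508/3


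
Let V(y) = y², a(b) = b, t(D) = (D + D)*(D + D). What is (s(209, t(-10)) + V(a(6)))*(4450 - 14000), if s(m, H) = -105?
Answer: 658950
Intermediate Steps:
t(D) = 4*D² (t(D) = (2*D)*(2*D) = 4*D²)
(s(209, t(-10)) + V(a(6)))*(4450 - 14000) = (-105 + 6²)*(4450 - 14000) = (-105 + 36)*(-9550) = -69*(-9550) = 658950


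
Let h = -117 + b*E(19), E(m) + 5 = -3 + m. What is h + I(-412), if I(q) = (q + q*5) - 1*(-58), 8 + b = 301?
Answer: 692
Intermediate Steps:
b = 293 (b = -8 + 301 = 293)
E(m) = -8 + m (E(m) = -5 + (-3 + m) = -8 + m)
h = 3106 (h = -117 + 293*(-8 + 19) = -117 + 293*11 = -117 + 3223 = 3106)
I(q) = 58 + 6*q (I(q) = (q + 5*q) + 58 = 6*q + 58 = 58 + 6*q)
h + I(-412) = 3106 + (58 + 6*(-412)) = 3106 + (58 - 2472) = 3106 - 2414 = 692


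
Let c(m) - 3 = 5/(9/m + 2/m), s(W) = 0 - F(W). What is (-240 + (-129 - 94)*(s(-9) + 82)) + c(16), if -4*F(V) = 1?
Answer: -817145/44 ≈ -18571.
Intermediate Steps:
F(V) = -¼ (F(V) = -¼*1 = -¼)
s(W) = ¼ (s(W) = 0 - 1*(-¼) = 0 + ¼ = ¼)
c(m) = 3 + 5*m/11 (c(m) = 3 + 5/(9/m + 2/m) = 3 + 5/((11/m)) = 3 + 5*(m/11) = 3 + 5*m/11)
(-240 + (-129 - 94)*(s(-9) + 82)) + c(16) = (-240 + (-129 - 94)*(¼ + 82)) + (3 + (5/11)*16) = (-240 - 223*329/4) + (3 + 80/11) = (-240 - 73367/4) + 113/11 = -74327/4 + 113/11 = -817145/44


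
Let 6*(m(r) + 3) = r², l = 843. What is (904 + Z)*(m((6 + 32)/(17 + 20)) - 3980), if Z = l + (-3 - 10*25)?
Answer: -8146014582/1369 ≈ -5.9503e+6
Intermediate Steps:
Z = 590 (Z = 843 + (-3 - 10*25) = 843 + (-3 - 250) = 843 - 253 = 590)
m(r) = -3 + r²/6
(904 + Z)*(m((6 + 32)/(17 + 20)) - 3980) = (904 + 590)*((-3 + ((6 + 32)/(17 + 20))²/6) - 3980) = 1494*((-3 + (38/37)²/6) - 3980) = 1494*((-3 + (⅙)*(1444/1369)) - 3980) = 1494*((-3 + 722/4107) - 3980) = 1494*(-11599/4107 - 3980) = 1494*(-16357459/4107) = -8146014582/1369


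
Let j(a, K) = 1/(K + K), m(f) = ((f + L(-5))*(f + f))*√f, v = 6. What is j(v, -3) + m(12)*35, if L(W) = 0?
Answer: -⅙ + 20160*√3 ≈ 34918.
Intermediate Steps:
m(f) = 2*f^(5/2) (m(f) = ((f + 0)*(f + f))*√f = (f*(2*f))*√f = (2*f²)*√f = 2*f^(5/2))
j(a, K) = 1/(2*K)
j(v, -3) + m(12)*35 = (½)/(-3) + (2*12^(5/2))*35 = (½)*(-⅓) + (2*(288*√3))*35 = -⅙ + (576*√3)*35 = -⅙ + 20160*√3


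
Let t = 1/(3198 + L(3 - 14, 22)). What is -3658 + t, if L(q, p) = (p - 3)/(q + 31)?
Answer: -234035162/63979 ≈ -3658.0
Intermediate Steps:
L(q, p) = (-3 + p)/(31 + q)
t = 20/63979 (t = 1/(3198 + (-3 + 22)/(31 + (3 - 14))) = 1/(3198 + 19/(31 - 11)) = 1/(3198 + 19/20) = 1/(63979/20) = 20/63979 ≈ 0.00031260)
-3658 + t = -3658 + 20/63979 = -234035162/63979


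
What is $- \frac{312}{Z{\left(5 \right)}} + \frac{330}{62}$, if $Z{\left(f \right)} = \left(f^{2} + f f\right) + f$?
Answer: $- \frac{597}{1705} \approx -0.35015$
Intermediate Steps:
$Z{\left(f \right)} = f + 2 f^{2}$ ($Z{\left(f \right)} = \left(f^{2} + f^{2}\right) + f = 2 f^{2} + f = f + 2 f^{2}$)
$- \frac{312}{Z{\left(5 \right)}} + \frac{330}{62} = - \frac{312}{5 \left(1 + 2 \cdot 5\right)} + \frac{330}{62} = - \frac{312}{5 \left(1 + 10\right)} + 330 \cdot \frac{1}{62} = - \frac{312}{5 \cdot 11} + \frac{165}{31} = - \frac{312}{55} + \frac{165}{31} = - \frac{597}{1705}$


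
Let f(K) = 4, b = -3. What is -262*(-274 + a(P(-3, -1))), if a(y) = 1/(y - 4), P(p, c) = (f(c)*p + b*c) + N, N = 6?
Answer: 502778/7 ≈ 71825.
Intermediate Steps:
P(p, c) = 6 - 3*c + 4*p (P(p, c) = (4*p - 3*c) + 6 = (-3*c + 4*p) + 6 = 6 - 3*c + 4*p)
a(y) = 1/(-4 + y)
-262*(-274 + a(P(-3, -1))) = -262*(-274 + 1/(-4 + (6 - 3*(-1) + 4*(-3)))) = -262*(-274 + 1/(-4 + (6 + 3 - 12))) = -262*(-274 + 1/(-4 - 3)) = -262*(-274 + 1/(-7)) = -262*(-274 - 1/7) = -262*(-1919/7) = 502778/7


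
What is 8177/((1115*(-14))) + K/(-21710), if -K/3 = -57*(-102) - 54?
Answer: 9221813/33889310 ≈ 0.27212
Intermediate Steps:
K = -17280 (K = -3*(-57*(-102) - 54) = -3*(5814 - 54) = -3*5760 = -17280)
8177/((1115*(-14))) + K/(-21710) = 8177/((1115*(-14))) - 17280/(-21710) = 8177/(-15610) - 17280*(-1/21710) = 8177*(-1/15610) + 1728/2171 = -8177/15610 + 1728/2171 = 9221813/33889310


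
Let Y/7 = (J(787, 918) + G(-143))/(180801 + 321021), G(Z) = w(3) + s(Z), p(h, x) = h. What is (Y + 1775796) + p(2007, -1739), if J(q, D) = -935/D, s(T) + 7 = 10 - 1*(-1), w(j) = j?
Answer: 48175595483825/27098388 ≈ 1.7778e+6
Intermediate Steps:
s(T) = 4 (s(T) = -7 + (10 - 1*(-1)) = -7 + (10 + 1) = -7 + 11 = 4)
G(Z) = 7 (G(Z) = 3 + 4 = 7)
Y = 2261/27098388 (Y = 7*((-935/918 + 7)/(180801 + 321021)) = 7*((-935*1/918 + 7)/501822) = 7*((-55/54 + 7)*(1/501822)) = 7*((323/54)*(1/501822)) = 7*(323/27098388) = 2261/27098388 ≈ 8.3437e-5)
(Y + 1775796) + p(2007, -1739) = (2261/27098388 + 1775796) + 2007 = 48121209019109/27098388 + 2007 = 48175595483825/27098388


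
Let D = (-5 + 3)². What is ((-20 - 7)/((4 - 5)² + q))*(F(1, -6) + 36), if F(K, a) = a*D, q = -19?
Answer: 18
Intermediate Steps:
D = 4 (D = (-2)² = 4)
F(K, a) = 4*a (F(K, a) = a*4 = 4*a)
((-20 - 7)/((4 - 5)² + q))*(F(1, -6) + 36) = ((-20 - 7)/((4 - 5)² - 19))*(4*(-6) + 36) = (-27/((-1)² - 19))*(-24 + 36) = -27/(1 - 19)*12 = -27/(-18)*12 = -27*(-1/18)*12 = (3/2)*12 = 18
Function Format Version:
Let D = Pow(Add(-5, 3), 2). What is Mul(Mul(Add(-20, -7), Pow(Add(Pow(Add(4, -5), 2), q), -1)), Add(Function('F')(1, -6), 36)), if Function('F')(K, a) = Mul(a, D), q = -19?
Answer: 18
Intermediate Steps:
D = 4 (D = Pow(-2, 2) = 4)
Function('F')(K, a) = Mul(4, a) (Function('F')(K, a) = Mul(a, 4) = Mul(4, a))
Mul(Mul(Add(-20, -7), Pow(Add(Pow(Add(4, -5), 2), q), -1)), Add(Function('F')(1, -6), 36)) = Mul(Mul(Add(-20, -7), Pow(Add(Pow(Add(4, -5), 2), -19), -1)), Add(Mul(4, -6), 36)) = Mul(Mul(-27, Pow(Add(Pow(-1, 2), -19), -1)), Add(-24, 36)) = Mul(Mul(-27, Pow(Add(1, -19), -1)), 12) = Mul(Mul(-27, Pow(-18, -1)), 12) = Mul(Mul(-27, Rational(-1, 18)), 12) = Mul(Rational(3, 2), 12) = 18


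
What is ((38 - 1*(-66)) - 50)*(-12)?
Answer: -648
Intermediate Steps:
((38 - 1*(-66)) - 50)*(-12) = ((38 + 66) - 50)*(-12) = (104 - 50)*(-12) = 54*(-12) = -648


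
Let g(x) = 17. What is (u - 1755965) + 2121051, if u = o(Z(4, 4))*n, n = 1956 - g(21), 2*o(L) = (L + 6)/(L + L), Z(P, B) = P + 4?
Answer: 5854949/16 ≈ 3.6593e+5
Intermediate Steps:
Z(P, B) = 4 + P
o(L) = (6 + L)/(4*L) (o(L) = ((L + 6)/(L + L))/2 = ((6 + L)/((2*L)))/2 = ((6 + L)*(1/(2*L)))/2 = ((6 + L)/(2*L))/2 = (6 + L)/(4*L))
n = 1939 (n = 1956 - 1*17 = 1956 - 17 = 1939)
u = 13573/16 (u = ((6 + (4 + 4))/(4*(4 + 4)))*1939 = ((¼)*(6 + 8)/8)*1939 = ((¼)*(⅛)*14)*1939 = (7/16)*1939 = 13573/16 ≈ 848.31)
(u - 1755965) + 2121051 = (13573/16 - 1755965) + 2121051 = -28081867/16 + 2121051 = 5854949/16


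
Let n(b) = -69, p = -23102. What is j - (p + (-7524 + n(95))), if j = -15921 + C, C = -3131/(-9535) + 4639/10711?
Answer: 1508937302996/102129385 ≈ 14775.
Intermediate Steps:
C = 77769006/102129385 (C = -3131*(-1/9535) + 4639*(1/10711) = 3131/9535 + 4639/10711 = 77769006/102129385 ≈ 0.76148)
j = -1625924169579/102129385 (j = -15921 + 77769006/102129385 = -1625924169579/102129385 ≈ -15920.)
j - (p + (-7524 + n(95))) = -1625924169579/102129385 - (-23102 + (-7524 - 69)) = -1625924169579/102129385 - (-23102 - 7593) = -1625924169579/102129385 - 1*(-30695) = -1625924169579/102129385 + 30695 = 1508937302996/102129385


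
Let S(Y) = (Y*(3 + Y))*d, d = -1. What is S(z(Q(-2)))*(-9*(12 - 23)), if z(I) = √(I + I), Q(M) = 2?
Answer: -990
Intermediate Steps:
z(I) = √2*√I (z(I) = √(2*I) = √2*√I)
S(Y) = -Y*(3 + Y) (S(Y) = (Y*(3 + Y))*(-1) = -Y*(3 + Y))
S(z(Q(-2)))*(-9*(12 - 23)) = (-√2*√2*(3 + √2*√2))*(-9*(12 - 23)) = (-1*2*(3 + 2))*(-9*(-11)) = -1*2*5*99 = -10*99 = -990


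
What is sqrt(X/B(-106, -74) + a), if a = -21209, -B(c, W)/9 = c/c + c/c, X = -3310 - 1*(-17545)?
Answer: I*sqrt(791994)/6 ≈ 148.32*I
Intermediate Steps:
X = 14235 (X = -3310 + 17545 = 14235)
B(c, W) = -18 (B(c, W) = -9*(c/c + c/c) = -9*(1 + 1) = -9*2 = -18)
sqrt(X/B(-106, -74) + a) = sqrt(14235/(-18) - 21209) = sqrt(14235*(-1/18) - 21209) = sqrt(-4745/6 - 21209) = sqrt(-131999/6) = I*sqrt(791994)/6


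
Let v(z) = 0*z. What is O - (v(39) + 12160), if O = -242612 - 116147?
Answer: -370919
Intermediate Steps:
v(z) = 0
O = -358759
O - (v(39) + 12160) = -358759 - (0 + 12160) = -358759 - 1*12160 = -358759 - 12160 = -370919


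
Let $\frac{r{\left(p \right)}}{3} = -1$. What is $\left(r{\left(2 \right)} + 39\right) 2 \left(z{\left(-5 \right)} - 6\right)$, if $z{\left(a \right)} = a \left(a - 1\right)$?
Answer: $1728$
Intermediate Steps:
$z{\left(a \right)} = a \left(-1 + a\right)$
$r{\left(p \right)} = -3$ ($r{\left(p \right)} = 3 \left(-1\right) = -3$)
$\left(r{\left(2 \right)} + 39\right) 2 \left(z{\left(-5 \right)} - 6\right) = \left(-3 + 39\right) 2 \left(- 5 \left(-1 - 5\right) - 6\right) = 36 \cdot 2 \left(\left(-5\right) \left(-6\right) - 6\right) = 36 \cdot 2 \left(30 - 6\right) = 36 \cdot 2 \cdot 24 = 36 \cdot 48 = 1728$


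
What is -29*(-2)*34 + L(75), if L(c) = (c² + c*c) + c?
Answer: 13297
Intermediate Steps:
L(c) = c + 2*c² (L(c) = (c² + c²) + c = 2*c² + c = c + 2*c²)
-29*(-2)*34 + L(75) = -29*(-2)*34 + 75*(1 + 2*75) = 58*34 + 75*(1 + 150) = 1972 + 75*151 = 1972 + 11325 = 13297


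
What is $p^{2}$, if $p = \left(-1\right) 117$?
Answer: $13689$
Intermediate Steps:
$p = -117$
$p^{2} = \left(-117\right)^{2} = 13689$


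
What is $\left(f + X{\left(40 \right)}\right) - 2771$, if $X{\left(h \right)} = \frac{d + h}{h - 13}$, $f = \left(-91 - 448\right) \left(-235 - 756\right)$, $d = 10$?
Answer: $\frac{14347256}{27} \approx 5.3138 \cdot 10^{5}$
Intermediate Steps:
$f = 534149$ ($f = \left(-539\right) \left(-991\right) = 534149$)
$X{\left(h \right)} = \frac{10 + h}{-13 + h}$ ($X{\left(h \right)} = \frac{10 + h}{h - 13} = \frac{10 + h}{-13 + h}$)
$\left(f + X{\left(40 \right)}\right) - 2771 = \left(534149 + \frac{10 + 40}{-13 + 40}\right) - 2771 = \left(534149 + \frac{1}{27} \cdot 50\right) - 2771 = \left(534149 + \frac{50}{27}\right) - 2771 = \frac{14422073}{27} - 2771 = \frac{14347256}{27}$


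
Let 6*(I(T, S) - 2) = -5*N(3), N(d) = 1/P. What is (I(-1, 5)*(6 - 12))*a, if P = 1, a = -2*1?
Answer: 14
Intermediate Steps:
a = -2
N(d) = 1 (N(d) = 1/1 = 1)
I(T, S) = 7/6 (I(T, S) = 2 + (-5*1)/6 = 2 + (⅙)*(-5) = 2 - ⅚ = 7/6)
(I(-1, 5)*(6 - 12))*a = (7*(6 - 12)/6)*(-2) = ((7/6)*(-6))*(-2) = -7*(-2) = 14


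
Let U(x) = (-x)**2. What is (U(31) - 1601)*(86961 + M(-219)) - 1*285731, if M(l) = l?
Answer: -55800611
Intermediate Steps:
U(x) = x**2
(U(31) - 1601)*(86961 + M(-219)) - 1*285731 = (31**2 - 1601)*(86961 - 219) - 1*285731 = (961 - 1601)*86742 - 285731 = -640*86742 - 285731 = -55514880 - 285731 = -55800611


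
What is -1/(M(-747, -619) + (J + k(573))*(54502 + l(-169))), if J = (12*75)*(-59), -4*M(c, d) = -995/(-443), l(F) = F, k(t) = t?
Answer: 1772/5057198499047 ≈ 3.5039e-10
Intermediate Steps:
M(c, d) = -995/1772 (M(c, d) = -(-995)/(4*(-443)) = -(-995)*(-1)/(4*443) = -¼*995/443 = -995/1772)
J = -53100 (J = 900*(-59) = -53100)
-1/(M(-747, -619) + (J + k(573))*(54502 + l(-169))) = -1/(-995/1772 + (-53100 + 573)*(54502 - 169)) = -1/(-995/1772 - 52527*54333) = -1/(-995/1772 - 2853949491) = -1/(-5057198499047/1772) = -1*(-1772/5057198499047) = 1772/5057198499047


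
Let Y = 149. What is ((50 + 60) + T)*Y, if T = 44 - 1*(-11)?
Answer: 24585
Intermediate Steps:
T = 55 (T = 44 + 11 = 55)
((50 + 60) + T)*Y = ((50 + 60) + 55)*149 = (110 + 55)*149 = 165*149 = 24585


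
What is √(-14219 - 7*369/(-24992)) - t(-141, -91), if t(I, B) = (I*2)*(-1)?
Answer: -282 + I*√555070234730/6248 ≈ -282.0 + 119.24*I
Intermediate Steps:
t(I, B) = -2*I (t(I, B) = (2*I)*(-1) = -2*I)
√(-14219 - 7*369/(-24992)) - t(-141, -91) = √(-14219 - 7*369/(-24992)) - (-2)*(-141) = √(-14219 - 2583*(-1/24992)) - 1*282 = √(-14219 + 2583/24992) - 282 = √(-355358665/24992) - 282 = I*√555070234730/6248 - 282 = -282 + I*√555070234730/6248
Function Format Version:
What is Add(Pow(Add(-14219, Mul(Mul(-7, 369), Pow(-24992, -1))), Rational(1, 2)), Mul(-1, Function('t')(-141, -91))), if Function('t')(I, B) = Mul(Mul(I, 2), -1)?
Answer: Add(-282, Mul(Rational(1, 6248), I, Pow(555070234730, Rational(1, 2)))) ≈ Add(-282.00, Mul(119.24, I))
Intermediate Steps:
Function('t')(I, B) = Mul(-2, I) (Function('t')(I, B) = Mul(Mul(2, I), -1) = Mul(-2, I))
Add(Pow(Add(-14219, Mul(Mul(-7, 369), Pow(-24992, -1))), Rational(1, 2)), Mul(-1, Function('t')(-141, -91))) = Add(Pow(Add(-14219, Mul(Mul(-7, 369), Pow(-24992, -1))), Rational(1, 2)), Mul(-1, Mul(-2, -141))) = Add(Pow(Add(-14219, Mul(-2583, Rational(-1, 24992))), Rational(1, 2)), Mul(-1, 282)) = Add(Pow(Add(-14219, Rational(2583, 24992)), Rational(1, 2)), -282) = Add(Pow(Rational(-355358665, 24992), Rational(1, 2)), -282) = Add(Mul(Rational(1, 6248), I, Pow(555070234730, Rational(1, 2))), -282) = Add(-282, Mul(Rational(1, 6248), I, Pow(555070234730, Rational(1, 2))))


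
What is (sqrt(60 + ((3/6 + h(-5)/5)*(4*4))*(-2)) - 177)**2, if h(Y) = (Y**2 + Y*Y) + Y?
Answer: 31085 - 708*I*sqrt(61) ≈ 31085.0 - 5529.7*I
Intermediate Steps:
h(Y) = Y + 2*Y**2 (h(Y) = (Y**2 + Y**2) + Y = 2*Y**2 + Y = Y + 2*Y**2)
(sqrt(60 + ((3/6 + h(-5)/5)*(4*4))*(-2)) - 177)**2 = (sqrt(60 + ((3/6 - 5*(1 + 2*(-5))/5)*(4*4))*(-2)) - 177)**2 = (sqrt(60 + ((3*(1/6) - 5*(1 - 10)*(1/5))*16)*(-2)) - 177)**2 = (sqrt(60 + ((1/2 - 5*(-9)*(1/5))*16)*(-2)) - 177)**2 = (sqrt(60 + ((1/2 + 45*(1/5))*16)*(-2)) - 177)**2 = (sqrt(60 + ((1/2 + 9)*16)*(-2)) - 177)**2 = (sqrt(60 + ((19/2)*16)*(-2)) - 177)**2 = (sqrt(60 + 152*(-2)) - 177)**2 = (sqrt(60 - 304) - 177)**2 = (sqrt(-244) - 177)**2 = (2*I*sqrt(61) - 177)**2 = (-177 + 2*I*sqrt(61))**2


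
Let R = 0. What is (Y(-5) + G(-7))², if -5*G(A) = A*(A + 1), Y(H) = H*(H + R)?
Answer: 6889/25 ≈ 275.56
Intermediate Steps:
Y(H) = H² (Y(H) = H*(H + 0) = H*H = H²)
G(A) = -A*(1 + A)/5 (G(A) = -A*(A + 1)/5 = -A*(1 + A)/5)
(Y(-5) + G(-7))² = ((-5)² - ⅕*(-7)*(1 - 7))² = (25 - ⅕*(-7)*(-6))² = (25 - 42/5)² = (83/5)² = 6889/25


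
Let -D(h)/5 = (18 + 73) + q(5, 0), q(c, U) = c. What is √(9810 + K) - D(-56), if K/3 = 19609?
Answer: 480 + √68637 ≈ 741.99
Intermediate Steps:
K = 58827 (K = 3*19609 = 58827)
D(h) = -480 (D(h) = -5*((18 + 73) + 5) = -5*(91 + 5) = -5*96 = -480)
√(9810 + K) - D(-56) = √(9810 + 58827) - 1*(-480) = √68637 + 480 = 480 + √68637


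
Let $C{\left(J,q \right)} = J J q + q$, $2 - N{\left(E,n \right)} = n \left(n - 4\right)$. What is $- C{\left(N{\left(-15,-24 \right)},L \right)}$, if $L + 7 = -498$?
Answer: $226695005$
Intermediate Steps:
$N{\left(E,n \right)} = 2 - n \left(-4 + n\right)$ ($N{\left(E,n \right)} = 2 - n \left(n - 4\right) = 2 - n \left(-4 + n\right)$)
$L = -505$ ($L = -7 - 498 = -505$)
$C{\left(J,q \right)} = q + q J^{2}$ ($C{\left(J,q \right)} = J^{2} q + q = q J^{2} + q = q + q J^{2}$)
$- C{\left(N{\left(-15,-24 \right)},L \right)} = - \left(-505\right) \left(1 + \left(2 - \left(-24\right)^{2} + 4 \left(-24\right)\right)^{2}\right) = - \left(-505\right) \left(1 + \left(2 - 576 - 96\right)^{2}\right) = - \left(-505\right) \left(1 + \left(-670\right)^{2}\right) = - \left(-505\right) \left(1 + 448900\right) = - \left(-505\right) 448901 = \left(-1\right) \left(-226695005\right) = 226695005$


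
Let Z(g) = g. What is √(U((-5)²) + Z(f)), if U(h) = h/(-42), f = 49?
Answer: √85386/42 ≈ 6.9574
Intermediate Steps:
U(h) = -h/42 (U(h) = h*(-1/42) = -h/42)
√(U((-5)²) + Z(f)) = √(-1/42*(-5)² + 49) = √(-1/42*25 + 49) = √(-25/42 + 49) = √(2033/42) = √85386/42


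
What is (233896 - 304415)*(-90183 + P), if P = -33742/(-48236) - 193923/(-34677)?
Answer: 590936509879196787/92926654 ≈ 6.3592e+9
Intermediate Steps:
P = 584674509/92926654 (P = -33742*(-1/48236) - 193923*(-1/34677) = 16871/24118 + 21547/3853 = 584674509/92926654 ≈ 6.2918)
(233896 - 304415)*(-90183 + P) = (233896 - 304415)*(-90183 + 584674509/92926654) = -70519*(-8379819763173/92926654) = 590936509879196787/92926654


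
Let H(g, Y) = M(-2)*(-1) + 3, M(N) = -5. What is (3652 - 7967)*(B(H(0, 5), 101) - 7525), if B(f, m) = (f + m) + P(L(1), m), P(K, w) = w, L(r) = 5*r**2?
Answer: 31564225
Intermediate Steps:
H(g, Y) = 8 (H(g, Y) = -5*(-1) + 3 = 5 + 3 = 8)
B(f, m) = f + 2*m (B(f, m) = (f + m) + m = f + 2*m)
(3652 - 7967)*(B(H(0, 5), 101) - 7525) = (3652 - 7967)*((8 + 2*101) - 7525) = -4315*((8 + 202) - 7525) = -4315*(210 - 7525) = -4315*(-7315) = 31564225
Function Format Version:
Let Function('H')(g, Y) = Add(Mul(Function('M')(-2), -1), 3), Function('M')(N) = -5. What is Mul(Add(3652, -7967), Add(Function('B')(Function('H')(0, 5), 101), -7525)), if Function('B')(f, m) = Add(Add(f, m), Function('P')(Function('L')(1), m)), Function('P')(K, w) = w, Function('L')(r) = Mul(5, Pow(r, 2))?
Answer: 31564225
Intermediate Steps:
Function('H')(g, Y) = 8 (Function('H')(g, Y) = Add(Mul(-5, -1), 3) = Add(5, 3) = 8)
Function('B')(f, m) = Add(f, Mul(2, m)) (Function('B')(f, m) = Add(Add(f, m), m) = Add(f, Mul(2, m)))
Mul(Add(3652, -7967), Add(Function('B')(Function('H')(0, 5), 101), -7525)) = Mul(Add(3652, -7967), Add(Add(8, Mul(2, 101)), -7525)) = Mul(-4315, Add(Add(8, 202), -7525)) = Mul(-4315, Add(210, -7525)) = Mul(-4315, -7315) = 31564225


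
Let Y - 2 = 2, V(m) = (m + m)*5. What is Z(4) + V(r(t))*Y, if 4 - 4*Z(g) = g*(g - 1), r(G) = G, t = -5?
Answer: -202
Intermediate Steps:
V(m) = 10*m (V(m) = (2*m)*5 = 10*m)
Y = 4 (Y = 2 + 2 = 4)
Z(g) = 1 - g*(-1 + g)/4 (Z(g) = 1 - g*(g - 1)/4 = 1 - g*(-1 + g)/4)
Z(4) + V(r(t))*Y = (1 - 1/4*4**2 + (1/4)*4) + (10*(-5))*4 = (1 - 1/4*16 + 1) - 50*4 = (1 - 4 + 1) - 200 = -2 - 200 = -202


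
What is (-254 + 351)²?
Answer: 9409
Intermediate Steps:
(-254 + 351)² = 97² = 9409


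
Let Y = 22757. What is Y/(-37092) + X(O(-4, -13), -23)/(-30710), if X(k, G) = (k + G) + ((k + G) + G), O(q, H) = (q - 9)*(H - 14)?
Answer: -361173353/569547660 ≈ -0.63414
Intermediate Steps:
O(q, H) = (-14 + H)*(-9 + q) (O(q, H) = (-9 + q)*(-14 + H) = (-14 + H)*(-9 + q))
X(k, G) = 2*k + 3*G (X(k, G) = (G + k) + ((G + k) + G) = (G + k) + (k + 2*G) = 2*k + 3*G)
Y/(-37092) + X(O(-4, -13), -23)/(-30710) = 22757/(-37092) + (2*(126 - 14*(-4) - 9*(-13) - 13*(-4)) + 3*(-23))/(-30710) = 22757*(-1/37092) + (2*(126 + 56 + 117 + 52) - 69)*(-1/30710) = -22757/37092 + (2*351 - 69)*(-1/30710) = -22757/37092 + (702 - 69)*(-1/30710) = -22757/37092 + 633*(-1/30710) = -22757/37092 - 633/30710 = -361173353/569547660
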